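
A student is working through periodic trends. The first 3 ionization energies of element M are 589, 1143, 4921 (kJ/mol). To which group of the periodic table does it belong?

Group 2

Look for the largest jump between consecutive ionization energies: IE3/IE2 ≈ 4.3, far larger than any earlier ratio.
That jump marks the point where a core electron is being removed. So the atom has 2 valence electrons.
A main-group element with 2 valence electrons is in group 2.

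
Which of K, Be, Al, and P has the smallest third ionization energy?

The third ionization energy removes an electron from the +2 ion. For each element: K²⁺ is already 1 electron into the core; Be²⁺ is the bare [He] core; Al²⁺ still has 1 valence electron; P²⁺ still has 3 valence electrons.
Pulling an electron out of a noble-gas core costs far more than removing a remaining valence electron, so K and Be sit at the high end of IE_3.
Valence configurations: Al²⁺ [Ne]3s¹, P²⁺ [Ne]3s²3p¹.
Tabulated IE_3 (kJ/mol): K 4420, Be 14849, Al 2745, P 2914.
So the third ionization energies run Al < P < K < Be.

Al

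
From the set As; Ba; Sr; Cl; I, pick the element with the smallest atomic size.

Cl is in period 3, group 17; As is in period 4, group 15; Sr is in period 5, group 2; I is in period 5, group 17; Ba is in period 6, group 2.
Radius decreases left→right (rising Z_eff, same n) and increases top→bottom (higher n).
Here both period and group differ, so the two effects have to be weighed against each other.
As > Cl: relative to Cl, both the across-period and down-group shifts push As's atomic radius up.
I > As: the two effects oppose for this pair; the down-group effect wins (133 vs 121 pm).
Sr > I: both are in period 5; the period trend gives Sr the larger value.
Ba > Sr: Ba sits below Sr in group 2, so the down-group effect alone puts Ba larger.
For reference (pm): Cl 99, As 121, Sr 185, I 133, Ba 196.
The smallest atomic size among these belongs to Cl.

Cl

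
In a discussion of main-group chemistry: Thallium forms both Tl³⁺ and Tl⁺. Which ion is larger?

Both ions have Z = 81 protons, but Tl³⁺ has lost more electrons, so its remaining electrons feel a larger effective nuclear charge per electron and are pulled in more tightly.
Higher positive charge → smaller ion, so Tl⁺ > Tl³⁺.

Tl⁺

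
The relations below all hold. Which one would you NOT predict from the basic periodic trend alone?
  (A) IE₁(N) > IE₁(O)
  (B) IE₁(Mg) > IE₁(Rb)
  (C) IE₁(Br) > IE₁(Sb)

(A)

The general trend: IE₁ increases across a period and decreases down a group.
(A) N (period 2, group 15) vs O (period 2, group 16): the stated order contradicts the simple trend.
(B) Mg (period 3, group 2) vs Rb (period 5, group 1): the stated order agrees with the simple trend.
(C) Br (period 4, group 17) vs Sb (period 5, group 15): the stated order agrees with the simple trend.
The exception is (A): pairing an electron in O's 2p⁴ costs repulsion energy, so O ionizes more easily than half-filled N (2p³).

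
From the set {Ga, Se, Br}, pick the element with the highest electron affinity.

EA tends to increase across a period and decrease down a group, though the pattern is less regular than for IE or radius.
All lie in period 4, so electron affinity increases left to right.
The highest electron affinity among these belongs to Br.

Br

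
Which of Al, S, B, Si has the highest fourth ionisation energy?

The fourth ionization energy removes an electron from the +3 ion. For each element: Al³⁺ is the bare [Ne] core; S³⁺ still has 3 valence electrons; B³⁺ is the bare [He] core; Si³⁺ still has 1 valence electron.
Breaking into a closed-shell core is much more expensive than removing a leftover valence electron — Al and B have the largest IE_4 here.
Valence configurations: S³⁺ [Ne]3s²3p¹, Si³⁺ [Ne]3s¹.
Approximate IE_4 values (kJ/mol): Al 11577, S 4556, B 25026, Si 4356.
Putting it together, IE_4: Si < S < Al < B.

B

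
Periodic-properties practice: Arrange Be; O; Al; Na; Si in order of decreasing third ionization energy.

Be, Na, O, Si, Al

The third ionization energy removes an electron from the +2 ion. For each element: Be²⁺ is the bare [He] core; O²⁺ still has 4 valence electrons; Al²⁺ still has 1 valence electron; Na²⁺ is already 1 electron into the core; Si²⁺ still has 2 valence electrons.
Core electrons are held far more tightly than valence electrons, so Na and Be top the IE_3 order.
Valence configurations: O²⁺ [He]2s²2p², Al²⁺ [Ne]3s¹, Si²⁺ [Ne]3s².
The numbers (kJ/mol): Be 14849, O 5300, Al 2745, Na 6910, Si 3232.
Putting it together, IE_3: Al < Si < O < Na < Be.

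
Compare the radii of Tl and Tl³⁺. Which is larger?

Tl

Forming Tl³⁺ removes 3 electrons from Tl. Fewer electrons for the same nuclear charge means less shielding and a higher Z_eff on the remaining electrons, and for main-group metals the entire outer shell is lost.
A cation is smaller than its parent atom: Tl³⁺ < Tl.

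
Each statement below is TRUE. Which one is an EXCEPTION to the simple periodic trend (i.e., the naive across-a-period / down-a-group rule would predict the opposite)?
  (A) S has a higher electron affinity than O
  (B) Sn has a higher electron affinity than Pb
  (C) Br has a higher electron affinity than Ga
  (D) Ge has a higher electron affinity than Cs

(A)

The general trend: electron affinity increases across a period and decreases down a group.
(A) S (period 3, group 16) vs O (period 2, group 16): the stated order contradicts the simple trend.
(B) Sn (period 5, group 14) vs Pb (period 6, group 14): the stated order agrees with the simple trend.
(C) Br (period 4, group 17) vs Ga (period 4, group 13): the stated order agrees with the simple trend.
(D) Ge (period 4, group 14) vs Cs (period 6, group 1): the stated order agrees with the simple trend.
The exception is (A): the compact 2p subshell of O repels the added electron more than S's larger 3p does.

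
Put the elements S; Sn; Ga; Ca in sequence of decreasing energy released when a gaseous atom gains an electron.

S, Sn, Ga, Ca

S is in period 3, group 16; Ca is in period 4, group 2; Ga is in period 4, group 13; Sn is in period 5, group 14.
Atoms with high Z_eff and room in the valence shell (especially the halogens) have the most exothermic electron affinities.
Here both period and group differ, so the two effects have to be weighed against each other.
Ga > Ca: Ga lies to the right of Ca in period 4, so the across-period effect alone puts Ga higher.
Sn > Ga: the two effects oppose for this pair; the across-period effect wins (107 vs 29 kJ/mol).
S > Sn: both effects reinforce here, so S is clearly the higher of the two.
For reference (kJ/mol): S 200, Ca 2, Ga 29, Sn 107.
So from highest to lowest: S > Sn > Ga > Ca.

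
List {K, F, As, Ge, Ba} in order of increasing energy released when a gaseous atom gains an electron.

Ba < K < As < Ge < F

F is in period 2, group 17; K is in period 4, group 1; Ge is in period 4, group 14; As is in period 4, group 15; Ba is in period 6, group 2.
EA tends to increase across a period and decrease down a group, though the pattern is less regular than for IE or radius.
Neither a single period nor a single group — weigh both effects.
K > Ba: period and group pull opposite ways; the down-group shift dominates (48 vs 14 kJ/mol).
As > K: both are in period 4; the period trend gives As the larger value.
Ge > As: this pair runs against the simple trend — see the exception note.
F > Ge: both effects reinforce here, so F is clearly the higher of the two.
Note the exception: Ge has a higher electron affinity than As, contrary to the simple trend — adding an electron to As's half-filled 4p³ is unfavourable, so Ge (4p²) has the more exothermic EA.
Approximate values (kJ/mol): F 328, K 48, Ge 119, As 78, Ba 14.
So from lowest to highest: Ba < K < As < Ge < F.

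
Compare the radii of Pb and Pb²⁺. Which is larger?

Pb

Forming Pb²⁺ removes 2 electrons from Pb. Fewer electrons for the same nuclear charge means less shielding and a higher Z_eff on the remaining electrons.
A cation is smaller than its parent atom: Pb²⁺ < Pb.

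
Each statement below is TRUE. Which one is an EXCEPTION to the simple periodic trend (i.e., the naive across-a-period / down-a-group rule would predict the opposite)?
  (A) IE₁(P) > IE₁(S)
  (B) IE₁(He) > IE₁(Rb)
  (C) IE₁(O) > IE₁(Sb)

(A)

The general trend: first ionization energy increases across a period and decreases down a group.
(A) P (period 3, group 15) vs S (period 3, group 16): the stated order contradicts the simple trend.
(B) He (period 1, group 18) vs Rb (period 5, group 1): the stated order agrees with the simple trend.
(C) O (period 2, group 16) vs Sb (period 5, group 15): the stated order agrees with the simple trend.
The exception is (A): S (3p⁴) ionizes more easily than half-filled P (3p³) because the paired 3p electron in S is pushed out by e⁻–e⁻ repulsion.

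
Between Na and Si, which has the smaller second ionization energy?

Si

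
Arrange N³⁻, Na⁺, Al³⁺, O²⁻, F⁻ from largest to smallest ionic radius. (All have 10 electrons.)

N³⁻, O²⁻, F⁻, Na⁺, Al³⁺

All of these have 10 electrons, so size is governed by nuclear charge alone: the more protons, the stronger the pull on the same electron cloud, and the smaller the ion.
Nuclear charges: Al³⁺ (Z=13), Na⁺ (Z=11), F⁻ (Z=9), O²⁻ (Z=8), N³⁻ (Z=7).
Largest to smallest: N³⁻ > O²⁻ > F⁻ > Na⁺ > Al³⁺.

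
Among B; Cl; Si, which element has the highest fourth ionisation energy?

The fourth ionization energy removes an electron from the +3 ion. For each element: B³⁺ is the bare [He] core; Cl³⁺ still has 4 valence electrons; Si³⁺ still has 1 valence electron.
Core electrons are held far more tightly than valence electrons, so B tops the IE_4 order.
Valence configurations: Cl³⁺ [Ne]3s²3p², Si³⁺ [Ne]3s¹.
Tabulated IE_4 (kJ/mol): B 25026, Cl 5159, Si 4356.
Overall IE_4 order: Si < Cl < B.

B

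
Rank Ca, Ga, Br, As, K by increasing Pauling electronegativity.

K is in period 4, group 1; Ca is in period 4, group 2; Ga is in period 4, group 13; As is in period 4, group 15; Br is in period 4, group 17.
Atoms toward the upper right of the periodic table pull bonding electrons most strongly.
All lie in period 4, so electronegativity increases left to right.
So from lowest to highest: K < Ca < Ga < As < Br.

K < Ca < Ga < As < Br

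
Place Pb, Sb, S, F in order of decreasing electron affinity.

F, S, Sb, Pb

F is in period 2, group 17; S is in period 3, group 16; Sb is in period 5, group 15; Pb is in period 6, group 14.
Atoms with high Z_eff and room in the valence shell (especially the halogens) have the most exothermic electron affinities.
Neither a single period nor a single group — weigh both effects.
Sb > Pb: relative to Pb, both the across-period and down-group shifts push Sb's electron affinity up.
S > Sb: relative to Sb, both the across-period and down-group shifts push S's electron affinity up.
F > S: relative to S, both the across-period and down-group shifts push F's electron affinity up.
Approximate values (kJ/mol): F 328, S 200, Sb 103, Pb 35.
So from highest to lowest: F > S > Sb > Pb.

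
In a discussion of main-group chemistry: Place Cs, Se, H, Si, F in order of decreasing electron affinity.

F > Se > Si > H > Cs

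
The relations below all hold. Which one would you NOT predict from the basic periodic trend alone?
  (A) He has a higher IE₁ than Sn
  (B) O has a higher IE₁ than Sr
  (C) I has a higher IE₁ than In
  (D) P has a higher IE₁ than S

The general trend: IE₁ increases across a period and decreases down a group.
(A) He (period 1, group 18) vs Sn (period 5, group 14): the stated order agrees with the simple trend.
(B) O (period 2, group 16) vs Sr (period 5, group 2): the stated order agrees with the simple trend.
(C) I (period 5, group 17) vs In (period 5, group 13): the stated order agrees with the simple trend.
(D) P (period 3, group 15) vs S (period 3, group 16): the stated order contradicts the simple trend.
The exception is (D): S (3p⁴) ionizes more easily than half-filled P (3p³) because the paired 3p electron in S is pushed out by e⁻–e⁻ repulsion.

(D)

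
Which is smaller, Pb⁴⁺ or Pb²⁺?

Pb⁴⁺

Both ions have Z = 82 protons, but Pb⁴⁺ has lost more electrons, so its remaining electrons feel a larger effective nuclear charge per electron and are pulled in more tightly.
Higher positive charge → smaller ion, so Pb²⁺ > Pb⁴⁺.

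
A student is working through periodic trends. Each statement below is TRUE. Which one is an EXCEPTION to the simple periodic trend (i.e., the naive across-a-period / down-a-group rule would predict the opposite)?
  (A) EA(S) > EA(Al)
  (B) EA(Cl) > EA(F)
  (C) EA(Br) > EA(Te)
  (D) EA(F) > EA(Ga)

(B)

The general trend: electron affinity increases across a period and decreases down a group.
(A) S (period 3, group 16) vs Al (period 3, group 13): the stated order agrees with the simple trend.
(B) Cl (period 3, group 17) vs F (period 2, group 17): the stated order contradicts the simple trend.
(C) Br (period 4, group 17) vs Te (period 5, group 16): the stated order agrees with the simple trend.
(D) F (period 2, group 17) vs Ga (period 4, group 13): the stated order agrees with the simple trend.
The exception is (B): F's small 2p subshell makes the incoming electron feel strong e⁻–e⁻ repulsion, so Cl actually releases more energy on gaining an electron.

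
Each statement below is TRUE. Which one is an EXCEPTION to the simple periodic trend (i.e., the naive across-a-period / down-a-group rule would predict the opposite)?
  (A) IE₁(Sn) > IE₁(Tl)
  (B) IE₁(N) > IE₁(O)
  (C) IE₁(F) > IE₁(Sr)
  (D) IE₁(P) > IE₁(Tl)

The general trend: first ionization energy increases across a period and decreases down a group.
(A) Sn (period 5, group 14) vs Tl (period 6, group 13): the stated order agrees with the simple trend.
(B) N (period 2, group 15) vs O (period 2, group 16): the stated order contradicts the simple trend.
(C) F (period 2, group 17) vs Sr (period 5, group 2): the stated order agrees with the simple trend.
(D) P (period 3, group 15) vs Tl (period 6, group 13): the stated order agrees with the simple trend.
The exception is (B): pairing an electron in O's 2p⁴ costs repulsion energy, so O ionizes more easily than half-filled N (2p³).

(B)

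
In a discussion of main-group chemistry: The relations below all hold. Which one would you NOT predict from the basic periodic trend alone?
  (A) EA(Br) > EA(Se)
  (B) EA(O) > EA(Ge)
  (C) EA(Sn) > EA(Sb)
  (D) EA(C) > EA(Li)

(C)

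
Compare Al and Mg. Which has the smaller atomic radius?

Mg is in period 3, group 2; Al is in period 3, group 13.
Across a period the added protons contract the valence shell; down a group each new principal shell makes the atom larger.
All lie in period 3, so atomic radius increases right to left.
So Al has the smaller atomic radius (Al < Mg).

Al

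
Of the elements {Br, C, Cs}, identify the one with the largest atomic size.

Cs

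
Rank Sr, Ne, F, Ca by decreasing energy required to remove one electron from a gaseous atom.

Ne > F > Ca > Sr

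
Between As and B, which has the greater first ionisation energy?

As

B is in period 2, group 13; As is in period 4, group 15.
Removing the outermost electron gets harder across a period and easier down a group.
Neither a single period nor a single group — weigh both effects.
As > B: the two effects oppose for this pair; the across-period effect wins (947 vs 801 kJ/mol).
Approximate values (kJ/mol): B 801, As 947.
So As has the greater first ionisation energy (As > B).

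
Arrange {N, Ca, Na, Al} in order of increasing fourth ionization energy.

Ca < N < Na < Al

After 3 electrons have been removed, what remains? N³⁺ still has 2 valence electrons; Ca³⁺ is already 1 electron into the core; Na³⁺ is already 2 electrons into the core; Al³⁺ is the bare [Ne] core.
Usually core removal costs more than valence removal, but here the competition is close: a tightly held n=2 valence electron can cost more to remove than an n=3 core electron, so the actual values have to decide it.
The numbers (kJ/mol): N 7475, Ca 6491, Na 9543, Al 11577.
Putting it together, IE_4: Ca < N < Na < Al.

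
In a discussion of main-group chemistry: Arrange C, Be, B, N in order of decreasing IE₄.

IE_4 is the cost of taking one more electron from the +3 cation: C³⁺ still has 1 valence electron; Be³⁺ is already 1 electron into the core; B³⁺ is the bare [He] core; N³⁺ still has 2 valence electrons.
Pulling an electron out of a noble-gas core costs far more than removing a remaining valence electron, so Be and B sit at the high end of IE_4.
Valence configurations: C³⁺ [He]2s¹, N³⁺ [He]2s².
Approximate IE_4 values (kJ/mol): C 6223, Be 21007, B 25026, N 7475.
Overall IE_4 order: C < N < Be < B.

B, Be, N, C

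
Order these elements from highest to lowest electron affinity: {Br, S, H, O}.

Br > S > O > H

H is in period 1, group 1; O is in period 2, group 16; S is in period 3, group 16; Br is in period 4, group 17.
EA tends to increase across a period and decrease down a group, though the pattern is less regular than for IE or radius.
Here both period and group differ, so the two effects have to be weighed against each other.
O > H: the two effects oppose for this pair; the across-period effect wins (141 vs 73 kJ/mol).
S > O: this pair runs against the simple trend — see the exception note.
Br > S: period and group pull opposite ways; the across-period shift dominates (325 vs 200 kJ/mol).
Note the exception: S has a higher electron affinity than O, contrary to the simple trend — the compact 2p subshell of O repels the added electron more than S's larger 3p does.
Tabulated electron affinity (kJ/mol): H 73, O 141, S 200, Br 325.
So from highest to lowest: Br > S > O > H.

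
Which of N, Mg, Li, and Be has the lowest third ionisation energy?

N

The third ionization energy removes an electron from the +2 ion. For each element: N²⁺ still has 3 valence electrons; Mg²⁺ is the bare [Ne] core; Li²⁺ is already 1 electron into the core; Be²⁺ is the bare [He] core.
Pulling an electron out of a noble-gas core costs far more than removing a remaining valence electron, so Mg, Li and Be sit at the high end of IE_3.
Approximate IE_3 values (kJ/mol): N 4578, Mg 7733, Li 11815, Be 14849.
So the third ionization energies run N < Mg < Li < Be.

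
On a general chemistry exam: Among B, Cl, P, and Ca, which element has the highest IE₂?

B

After 1 electron has been removed, what remains? B⁺ still has 2 valence electrons; Cl⁺ still has 6 valence electrons; P⁺ still has 4 valence electrons; Ca⁺ still has 1 valence electron.
All are still removing valence electrons, so compare the +1 ions as you would atoms: IE_2 generally rises across a period (higher Z_eff) and falls down a group (larger shell), subject to the usual subshell exceptions.
Valence configurations: B⁺ [He]2s², Cl⁺ [Ne]3s²3p⁴, P⁺ [Ne]3s²3p², Ca⁺ [Ar]4s¹.
Approximate IE_2 values (kJ/mol): B 2427, Cl 2298, P 1907, Ca 1145.
So the second ionization energies run Ca < P < Cl < B.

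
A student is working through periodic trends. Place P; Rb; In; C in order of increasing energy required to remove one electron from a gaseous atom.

Removing the outermost electron gets harder across a period and easier down a group.
Neither a single period nor a single group — weigh both effects.
In > Rb: both are in period 5; the period trend gives In the larger value.
P > In: relative to In, both the across-period and down-group shifts push P's first ionization energy up.
C > P: the two effects oppose for this pair; the down-group effect wins (1086 vs 1012 kJ/mol).
Approximate values (kJ/mol): C 1086, P 1012, Rb 403, In 558.
So from lowest to highest: Rb < In < P < C.

Rb < In < P < C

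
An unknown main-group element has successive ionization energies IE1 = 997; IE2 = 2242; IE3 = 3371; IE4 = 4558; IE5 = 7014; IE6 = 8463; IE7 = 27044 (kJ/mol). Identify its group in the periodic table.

Group 16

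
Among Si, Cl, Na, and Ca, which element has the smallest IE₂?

Ca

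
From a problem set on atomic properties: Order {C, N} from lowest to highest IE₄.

The fourth ionization energy removes an electron from the +3 ion. For each element: C³⁺ still has 1 valence electron; N³⁺ still has 2 valence electrons.
All are still removing valence electrons, so compare the +3 ions as you would atoms: IE_4 generally rises across a period (higher Z_eff) and falls down a group (larger shell), subject to the usual subshell exceptions.
Valence configurations: C³⁺ [He]2s¹, N³⁺ [He]2s².
Tabulated IE_4 (kJ/mol): C 6223, N 7475.
Putting it together, IE_4: C < N.

C < N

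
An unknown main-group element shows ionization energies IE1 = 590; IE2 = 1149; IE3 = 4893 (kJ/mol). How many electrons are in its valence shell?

2

Look for the largest jump between consecutive ionization energies: IE3/IE2 ≈ 4.3, far larger than any earlier ratio.
That jump marks the point where a core electron is being removed. So the atom has 2 valence electrons.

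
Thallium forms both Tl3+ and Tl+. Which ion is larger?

Tl+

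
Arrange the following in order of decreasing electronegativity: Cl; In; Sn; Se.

Cl, Se, Sn, In

Cl is in period 3, group 17; Se is in period 4, group 16; In is in period 5, group 13; Sn is in period 5, group 14.
EN rises left→right (higher Z_eff, smaller atoms) and falls top→bottom (larger, more shielded atoms).
Here both period and group differ, so the two effects have to be weighed against each other.
Sn > In: Sn lies to the right of In in period 5, so the across-period effect alone puts Sn higher.
Se > Sn: both effects reinforce here, so Se is clearly the higher of the two.
Cl > Se: both effects reinforce here, so Cl is clearly the higher of the two.
For reference (Pauling): Cl 3.16, Se 2.55, In 1.78, Sn 1.96.
So from highest to lowest: Cl > Se > Sn > In.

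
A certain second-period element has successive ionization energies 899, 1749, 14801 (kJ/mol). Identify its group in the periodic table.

Group 2

Look for the largest jump between consecutive ionization energies: IE3/IE2 ≈ 8.5, far larger than any earlier ratio.
That jump marks the point where a core electron is being removed. So the atom has 2 valence electrons.
A main-group element with 2 valence electrons is in group 2.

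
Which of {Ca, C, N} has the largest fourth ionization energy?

IE_4 is the cost of taking one more electron from the +3 cation: Ca³⁺ is already 1 electron into the core; C³⁺ still has 1 valence electron; N³⁺ still has 2 valence electrons.
Usually core removal costs more than valence removal, but here the competition is close: a tightly held n=2 valence electron can cost more to remove than an n=3 core electron, so the actual values have to decide it.
Valence configurations: C³⁺ [He]2s¹, N³⁺ [He]2s².
Tabulated IE_4 (kJ/mol): Ca 6491, C 6223, N 7475.
Putting it together, IE_4: C < Ca < N.

N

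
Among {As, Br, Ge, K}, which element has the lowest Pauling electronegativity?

K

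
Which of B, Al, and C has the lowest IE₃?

Al

After 2 electrons have been removed, what remains? B²⁺ still has 1 valence electron; Al²⁺ still has 1 valence electron; C²⁺ still has 2 valence electrons.
All are still removing valence electrons, so compare the +2 ions as you would atoms: IE_3 generally rises across a period (higher Z_eff) and falls down a group (larger shell), subject to the usual subshell exceptions.
Valence configurations: B²⁺ [He]2s¹, Al²⁺ [Ne]3s¹, C²⁺ [He]2s².
The numbers (kJ/mol): B 3660, Al 2745, C 4620.
So the third ionization energies run Al < B < C.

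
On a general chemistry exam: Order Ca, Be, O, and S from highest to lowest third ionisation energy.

Be > O > Ca > S

Consider each +2 ion: Ca²⁺ is the bare [Ar] core; Be²⁺ is the bare [He] core; O²⁺ still has 4 valence electrons; S²⁺ still has 4 valence electrons.
Usually core removal costs more than valence removal, but here the competition is close: a tightly held n=2 valence electron can cost more to remove than an n=3 core electron, so the actual values have to decide it.
Valence configurations: O²⁺ [He]2s²2p², S²⁺ [Ne]3s²3p².
Approximate IE_3 values (kJ/mol): Ca 4912, Be 14849, O 5300, S 3357.
Hence IE_3: S < Ca < O < Be.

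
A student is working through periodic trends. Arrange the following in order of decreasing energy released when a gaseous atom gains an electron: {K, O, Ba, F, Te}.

O is in period 2, group 16; F is in period 2, group 17; K is in period 4, group 1; Te is in period 5, group 16; Ba is in period 6, group 2.
Atoms with high Z_eff and room in the valence shell (especially the halogens) have the most exothermic electron affinities.
Here both period and group differ, so the two effects have to be weighed against each other.
K > Ba: period and group pull opposite ways; the down-group shift dominates (48 vs 14 kJ/mol).
O > K: both effects reinforce here, so O is clearly the higher of the two.
Te > O: this pair runs against the simple trend — see the exception note.
F > Te: both effects reinforce here, so F is clearly the higher of the two.
Note the exception: Te has a higher electron affinity than O, contrary to the simple trend — O's compact 2p subshell gives strong electron–electron repulsion on the added electron.
Tabulated electron affinity (kJ/mol): O 141, F 328, K 48, Te 190, Ba 14.
So from highest to lowest: F > Te > O > K > Ba.

F, Te, O, K, Ba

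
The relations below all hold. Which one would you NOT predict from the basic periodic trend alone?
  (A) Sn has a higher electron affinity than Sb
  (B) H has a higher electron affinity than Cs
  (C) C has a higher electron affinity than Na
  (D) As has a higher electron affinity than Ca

(A)

The general trend: electron affinity increases across a period and decreases down a group.
(A) Sn (period 5, group 14) vs Sb (period 5, group 15): the stated order contradicts the simple trend.
(B) H (period 1, group 1) vs Cs (period 6, group 1): the stated order agrees with the simple trend.
(C) C (period 2, group 14) vs Na (period 3, group 1): the stated order agrees with the simple trend.
(D) As (period 4, group 15) vs Ca (period 4, group 2): the stated order agrees with the simple trend.
The exception is (A): adding an electron to Sb's half-filled 5p³ is unfavourable, so Sn has the more exothermic EA.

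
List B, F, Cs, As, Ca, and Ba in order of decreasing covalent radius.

Cs > Ba > Ca > As > B > F

Atomic radius shrinks across a period as nuclear charge pulls the same shell inward, and grows down a group as new shells are added.
Here both period and group differ, so the two effects have to be weighed against each other.
B > F: both are in period 2; the period trend gives B the larger value.
As > B: period and group pull opposite ways; the down-group shift dominates (121 vs 85 pm).
Ca > As: Ca lies to the left of As in period 4, so the across-period effect alone puts Ca larger.
Ba > Ca: Ba sits below Ca in group 2, so the down-group effect alone puts Ba larger.
Cs > Ba: both are in period 6; the period trend gives Cs the larger value.
Tabulated atomic radius (pm): B 85, F 64, Ca 171, As 121, Cs 232, Ba 196.
So from largest to smallest: Cs > Ba > Ca > As > B > F.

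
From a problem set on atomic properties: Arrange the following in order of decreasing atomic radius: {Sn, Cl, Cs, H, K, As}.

Cs > K > Sn > As > Cl > H

Moving right in a period, electrons are added to the same shell under a stronger nuclear pull, so atoms get smaller; moving down, a new shell is opened and atoms get larger.
Here both period and group differ, so the two effects have to be weighed against each other.
Cl > H: period and group pull opposite ways; the down-group shift dominates (99 vs 32 pm).
As > Cl: both effects reinforce here, so As is clearly the larger of the two.
Sn > As: relative to As, both the across-period and down-group shifts push Sn's atomic radius up.
K > Sn: the two effects oppose for this pair; the across-period effect wins (196 vs 140 pm).
Cs > K: Cs sits below K in group 1, so the down-group effect alone puts Cs larger.
For reference (pm): H 32, Cl 99, K 196, As 121, Sn 140, Cs 232.
So from largest to smallest: Cs > K > Sn > As > Cl > H.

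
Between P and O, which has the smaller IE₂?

P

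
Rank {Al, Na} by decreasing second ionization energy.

Na, Al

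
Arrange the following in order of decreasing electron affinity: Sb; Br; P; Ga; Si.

Br > Si > Sb > P > Ga

Electron affinity generally becomes more exothermic across a period toward the halogens and less exothermic down a group.
Neither a single period nor a single group — weigh both effects.
P > Ga: relative to Ga, both the across-period and down-group shifts push P's electron affinity up.
Sb > P: this pair runs against the simple trend — see the exception note.
Si > Sb: period and group pull opposite ways; the down-group shift dominates (134 vs 103 kJ/mol).
Br > Si: period and group pull opposite ways; the across-period shift dominates (325 vs 134 kJ/mol).
Note the exception: Sb has a higher electron affinity than P, contrary to the simple trend — both are half-filled np³, but the pairing/repulsion penalty for the added electron shrinks as the p orbitals become larger and more diffuse down the group, and for Sb that outweighs the weaker nuclear attraction.
Note the exception: Si has a higher electron affinity than P, contrary to the simple trend — adding an electron to P's half-filled 3p³ is unfavourable, so Si (3p²) has the more exothermic EA.
For reference (kJ/mol): Si 134, P 72, Ga 29, Br 325, Sb 103.
So from highest to lowest: Br > Si > Sb > P > Ga.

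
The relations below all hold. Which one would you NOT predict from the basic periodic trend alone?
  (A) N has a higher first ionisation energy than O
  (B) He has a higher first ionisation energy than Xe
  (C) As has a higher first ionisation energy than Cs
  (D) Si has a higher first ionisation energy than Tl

(A)

The general trend: first ionisation energy increases across a period and decreases down a group.
(A) N (period 2, group 15) vs O (period 2, group 16): the stated order contradicts the simple trend.
(B) He (period 1, group 18) vs Xe (period 5, group 18): the stated order agrees with the simple trend.
(C) As (period 4, group 15) vs Cs (period 6, group 1): the stated order agrees with the simple trend.
(D) Si (period 3, group 14) vs Tl (period 6, group 13): the stated order agrees with the simple trend.
The exception is (A): pairing an electron in O's 2p⁴ costs repulsion energy, so O ionizes more easily than half-filled N (2p³).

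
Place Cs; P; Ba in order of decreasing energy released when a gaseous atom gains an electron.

P > Cs > Ba

P is in period 3, group 15; Cs is in period 6, group 1; Ba is in period 6, group 2.
Atoms with high Z_eff and room in the valence shell (especially the halogens) have the most exothermic electron affinities.
These span different periods and groups, so the two trends combine.
Cs > Ba: this pair runs against the simple trend — see the exception note.
P > Cs: relative to Cs, both the across-period and down-group shifts push P's electron affinity up.
Note the exception: Cs has a higher electron affinity than Ba, contrary to the simple trend — adding an electron to Ba (ns²) has to open a new, higher-energy np subshell, which is unfavourable.
Tabulated electron affinity (kJ/mol): P 72, Cs 46, Ba 14.
So from highest to lowest: P > Cs > Ba.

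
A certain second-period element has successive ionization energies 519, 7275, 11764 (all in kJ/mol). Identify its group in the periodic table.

Group 1

Look for the largest jump between consecutive ionization energies: IE2/IE1 ≈ 14.0, far larger than any earlier ratio.
That jump marks the point where a core electron is being removed. So the atom has 1 valence electron.
A main-group element with 1 valence electron is in group 1.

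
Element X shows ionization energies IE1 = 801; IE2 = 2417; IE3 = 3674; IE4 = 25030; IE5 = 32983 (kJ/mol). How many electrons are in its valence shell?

3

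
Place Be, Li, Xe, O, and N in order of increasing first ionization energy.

First ionization energy rises across a period (greater Z_eff holds electrons more tightly) and falls down a group (valence electrons are farther from the nucleus).
Here both period and group differ, so the two effects have to be weighed against each other.
Be > Li: Be lies to the right of Li in period 2, so the across-period effect alone puts Be higher.
Xe > Be: the two effects oppose for this pair; the across-period effect wins (1170 vs 900 kJ/mol).
O > Xe: the two effects oppose for this pair; the down-group effect wins (1314 vs 1170 kJ/mol).
N > O: this pair runs against the simple trend — see the exception note.
Note the exception: N has a higher first ionization energy than O, contrary to the simple trend — pairing an electron in O's 2p⁴ costs repulsion energy, so O ionizes more easily than half-filled N (2p³).
For reference (kJ/mol): Li 520, Be 900, N 1402, O 1314, Xe 1170.
So from lowest to highest: Li < Be < Xe < O < N.

Li, Be, Xe, O, N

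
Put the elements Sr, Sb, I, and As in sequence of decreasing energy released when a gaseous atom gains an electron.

Electron affinity generally becomes more exothermic across a period toward the halogens and less exothermic down a group.
These span different periods and groups, so the two trends combine.
As > Sr: relative to Sr, both the across-period and down-group shifts push As's electron affinity up.
Sb > As: this pair runs against the simple trend — see the exception note.
I > Sb: both are in period 5; the period trend gives I the larger value.
Note the exception: Sb has a higher electron affinity than As, contrary to the simple trend — both are half-filled np³, but the pairing/repulsion penalty for the added electron shrinks as the p orbitals become larger and more diffuse down the group, and for Sb that outweighs the weaker nuclear attraction.
Approximate values (kJ/mol): As 78, Sr 5, Sb 103, I 295.
So from highest to lowest: I > Sb > As > Sr.

I > Sb > As > Sr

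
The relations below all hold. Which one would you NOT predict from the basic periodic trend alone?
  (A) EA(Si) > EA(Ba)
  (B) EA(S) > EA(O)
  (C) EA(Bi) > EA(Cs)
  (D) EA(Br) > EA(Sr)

(B)

The general trend: electron affinity increases across a period and decreases down a group.
(A) Si (period 3, group 14) vs Ba (period 6, group 2): the stated order agrees with the simple trend.
(B) S (period 3, group 16) vs O (period 2, group 16): the stated order contradicts the simple trend.
(C) Bi (period 6, group 15) vs Cs (period 6, group 1): the stated order agrees with the simple trend.
(D) Br (period 4, group 17) vs Sr (period 5, group 2): the stated order agrees with the simple trend.
The exception is (B): the compact 2p subshell of O repels the added electron more than S's larger 3p does.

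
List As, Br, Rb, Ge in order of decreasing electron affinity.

Br > Ge > As > Rb

Ge is in period 4, group 14; As is in period 4, group 15; Br is in period 4, group 17; Rb is in period 5, group 1.
Atoms with high Z_eff and room in the valence shell (especially the halogens) have the most exothermic electron affinities.
These span different periods and groups, so the two trends combine.
As > Rb: relative to Rb, both the across-period and down-group shifts push As's electron affinity up.
Ge > As: this pair runs against the simple trend — see the exception note.
Br > Ge: both are in period 4; the period trend gives Br the larger value.
Note the exception: Ge has a higher electron affinity than As, contrary to the simple trend — adding an electron to As's half-filled 4p³ is unfavourable, so Ge (4p²) has the more exothermic EA.
Approximate values (kJ/mol): Ge 119, As 78, Br 325, Rb 47.
So from highest to lowest: Br > Ge > As > Rb.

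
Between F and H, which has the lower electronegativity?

H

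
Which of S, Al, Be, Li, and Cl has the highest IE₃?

Be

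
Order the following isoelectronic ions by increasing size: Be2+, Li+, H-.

Be2+ < Li+ < H-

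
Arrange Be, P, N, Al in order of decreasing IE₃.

Be > N > P > Al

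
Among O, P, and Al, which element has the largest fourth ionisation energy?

Al

Consider each +3 ion: O³⁺ still has 3 valence electrons; P³⁺ still has 2 valence electrons; Al³⁺ is the bare [Ne] core.
Pulling an electron out of a noble-gas core costs far more than removing a remaining valence electron, so Al sits at the high end of IE_4.
Valence configurations: O³⁺ [He]2s²2p¹, P³⁺ [Ne]3s².
The numbers (kJ/mol): O 7469, P 4964, Al 11577.
Hence IE_4: P < O < Al.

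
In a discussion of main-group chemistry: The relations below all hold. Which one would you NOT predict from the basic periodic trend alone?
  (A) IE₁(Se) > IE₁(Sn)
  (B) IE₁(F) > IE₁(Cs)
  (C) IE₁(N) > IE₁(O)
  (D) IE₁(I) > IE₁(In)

The general trend: first ionization energy increases across a period and decreases down a group.
(A) Se (period 4, group 16) vs Sn (period 5, group 14): the stated order agrees with the simple trend.
(B) F (period 2, group 17) vs Cs (period 6, group 1): the stated order agrees with the simple trend.
(C) N (period 2, group 15) vs O (period 2, group 16): the stated order contradicts the simple trend.
(D) I (period 5, group 17) vs In (period 5, group 13): the stated order agrees with the simple trend.
The exception is (C): pairing an electron in O's 2p⁴ costs repulsion energy, so O ionizes more easily than half-filled N (2p³).

(C)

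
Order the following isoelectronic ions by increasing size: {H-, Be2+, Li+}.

Be2+ < Li+ < H-

All of these have 2 electrons, so size is governed by nuclear charge alone: the more protons, the stronger the pull on the same electron cloud, and the smaller the ion.
Nuclear charges: Be2+ (Z=4), Li+ (Z=3), H- (Z=1).
Smallest to largest: Be2+ < Li+ < H-.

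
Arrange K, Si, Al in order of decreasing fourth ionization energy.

Al > K > Si

The fourth ionization energy removes an electron from the +3 ion. For each element: K³⁺ is already 2 electrons into the core; Si³⁺ still has 1 valence electron; Al³⁺ is the bare [Ne] core.
Pulling an electron out of a noble-gas core costs far more than removing a remaining valence electron, so K and Al sit at the high end of IE_4.
The numbers (kJ/mol): K 5877, Si 4356, Al 11577.
So the fourth ionization energies run Si < K < Al.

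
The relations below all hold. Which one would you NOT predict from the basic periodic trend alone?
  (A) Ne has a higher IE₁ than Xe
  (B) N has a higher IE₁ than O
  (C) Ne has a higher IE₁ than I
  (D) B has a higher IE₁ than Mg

The general trend: IE₁ increases across a period and decreases down a group.
(A) Ne (period 2, group 18) vs Xe (period 5, group 18): the stated order agrees with the simple trend.
(B) N (period 2, group 15) vs O (period 2, group 16): the stated order contradicts the simple trend.
(C) Ne (period 2, group 18) vs I (period 5, group 17): the stated order agrees with the simple trend.
(D) B (period 2, group 13) vs Mg (period 3, group 2): the stated order agrees with the simple trend.
The exception is (B): pairing an electron in O's 2p⁴ costs repulsion energy, so O ionizes more easily than half-filled N (2p³).

(B)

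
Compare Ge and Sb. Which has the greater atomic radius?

Sb

Ge is in period 4, group 14; Sb is in period 5, group 15.
Across a period the added protons contract the valence shell; down a group each new principal shell makes the atom larger.
A diagonal step moves right (one effect) and down (the opposite effect) at once.
Sb > Ge: period and group pull opposite ways; the down-group shift dominates (140 vs 121 pm).
Approximate values (pm): Ge 121, Sb 140.
So Sb has the greater atomic radius (Sb > Ge).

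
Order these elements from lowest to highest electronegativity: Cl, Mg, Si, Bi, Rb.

Rb < Mg < Si < Bi < Cl

Mg is in period 3, group 2; Si is in period 3, group 14; Cl is in period 3, group 17; Rb is in period 5, group 1; Bi is in period 6, group 15.
EN rises left→right (higher Z_eff, smaller atoms) and falls top→bottom (larger, more shielded atoms).
Neither a single period nor a single group — weigh both effects.
Mg > Rb: relative to Rb, both the across-period and down-group shifts push Mg's electronegativity up.
Si > Mg: Si lies to the right of Mg in period 3, so the across-period effect alone puts Si higher.
Bi > Si: period and group pull opposite ways; the across-period shift dominates (2.02 vs 1.90).
Cl > Bi: both effects reinforce here, so Cl is clearly the higher of the two.
For reference (Pauling): Mg 1.31, Si 1.90, Cl 3.16, Rb 0.82, Bi 2.02.
So from lowest to highest: Rb < Mg < Si < Bi < Cl.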